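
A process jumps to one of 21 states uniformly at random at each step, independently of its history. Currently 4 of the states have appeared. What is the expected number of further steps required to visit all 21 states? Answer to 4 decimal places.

72.2306

The wait to go from k to k+1 distinct states is geometric with mean 21/(21-k).
Sum over k = 4,...,20: E = 21/17 + 21/16 + 21/15 + ... + 21/2 + 21/1 = 72.23060.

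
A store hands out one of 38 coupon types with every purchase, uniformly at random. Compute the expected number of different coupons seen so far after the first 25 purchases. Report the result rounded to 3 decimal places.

18.491

For each coupon, P(seen in 25 purchases) = 1 - (37/38)^25 = 0.4866.
By linearity of expectation, E[distinct seen] = 38·(1 - (37/38)^25) = 18.4909.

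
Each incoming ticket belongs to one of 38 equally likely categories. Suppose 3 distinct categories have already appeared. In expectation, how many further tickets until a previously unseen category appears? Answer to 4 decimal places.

1.0857

Each ticket yields a new category with probability (38-3)/38 = 35/38, so the wait is geometric with mean 38/35.
E = 38/35 = 1.08571.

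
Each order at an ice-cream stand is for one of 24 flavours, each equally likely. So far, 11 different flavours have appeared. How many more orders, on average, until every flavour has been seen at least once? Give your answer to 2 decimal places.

The wait to go from k to k+1 distinct flavours is geometric with mean 24/(24-k).
Sum over k = 11,...,23: E = 24/13 + 24/12 + 24/11 + ... + 24/2 + 24/1 = 76.323.

76.32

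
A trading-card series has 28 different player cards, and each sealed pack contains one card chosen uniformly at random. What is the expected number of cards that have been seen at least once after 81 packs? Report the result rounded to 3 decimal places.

26.528

For each card, P(seen in 81 packs) = 1 - (27/28)^81 = 0.9474.
By linearity of expectation, E[distinct seen] = 28·(1 - (27/28)^81) = 26.5283.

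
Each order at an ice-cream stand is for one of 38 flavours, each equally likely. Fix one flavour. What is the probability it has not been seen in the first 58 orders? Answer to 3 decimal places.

Each order misses the fixed flavour with probability (38-1)/38 = 37/38, independently.
P(still missing after 58) = (37/38)^58 = 0.2129.

0.213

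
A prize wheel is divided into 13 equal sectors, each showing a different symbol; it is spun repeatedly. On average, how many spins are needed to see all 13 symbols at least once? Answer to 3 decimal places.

41.342

After k distinct symbols have appeared, the next spin gives a new one with probability (13-k)/13, so the expected wait for the (k+1)-th is 13/(13-k).
E[T] = 13/13 + 13/12 + 13/11 + ... + 13/2 + 13/1 = 13·H_{13}.
H_{13} = 3.1801, so E[T] = 41.3417.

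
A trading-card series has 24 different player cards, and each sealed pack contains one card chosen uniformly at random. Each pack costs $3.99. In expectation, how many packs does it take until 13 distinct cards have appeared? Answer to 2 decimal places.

18.15

Going from k to k+1 distinct takes a geometric number of packs with mean 24/(24-k).
Sum over k = 0,...,12: E = 24/24 + 24/23 + 24/22 + ... + 24/13 + 24/12 = 18.146.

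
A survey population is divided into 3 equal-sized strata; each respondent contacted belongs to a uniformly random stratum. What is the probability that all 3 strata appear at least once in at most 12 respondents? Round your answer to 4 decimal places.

0.9769

By inclusion–exclusion over which strata are missing,
P(all seen) = Σ_{j=0}^{3} (-1)^j C(3,j)((3-j)/3)^12
= 1.00000 - 0.02312 + 0.00001 - 0.00000
= 0.97688.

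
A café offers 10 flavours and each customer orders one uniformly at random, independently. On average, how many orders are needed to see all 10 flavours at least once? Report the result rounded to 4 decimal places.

29.2897

After k distinct flavours have appeared, the next order gives a new one with probability (10-k)/10, so the expected wait for the (k+1)-th is 10/(10-k).
E[T] = 10/10 + 10/9 + 10/8 + ... + 10/2 + 10/1 = 10·H_{10}.
H_{10} = 2.92897, so E[T] = 29.28968.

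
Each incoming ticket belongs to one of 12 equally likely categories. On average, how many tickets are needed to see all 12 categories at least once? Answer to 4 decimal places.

Split into phases: going from k distinct to k+1 distinct takes on average 12/(12-k) tickets.
E[T] = 12/12 + 12/11 + 12/10 + ... + 12/2 + 12/1 = 12·H_{12}.
H_{12} = 3.10321, so E[T] = 37.23853.

37.2385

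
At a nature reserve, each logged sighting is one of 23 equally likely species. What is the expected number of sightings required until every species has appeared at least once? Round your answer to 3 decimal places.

85.889

Split into phases: going from k distinct to k+1 distinct takes on average 23/(23-k) sightings.
E[T] = 23/23 + 23/22 + 23/21 + ... + 23/2 + 23/1 = 23·H_{23}.
H_{23} = 3.7343, so E[T] = 85.8887.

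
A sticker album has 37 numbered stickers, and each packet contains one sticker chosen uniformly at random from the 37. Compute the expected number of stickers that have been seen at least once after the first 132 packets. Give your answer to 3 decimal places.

For each sticker, P(seen in 132 packets) = 1 - (36/37)^132 = 0.9731.
By linearity of expectation, E[distinct seen] = 37·(1 - (36/37)^132) = 36.0057.

36.006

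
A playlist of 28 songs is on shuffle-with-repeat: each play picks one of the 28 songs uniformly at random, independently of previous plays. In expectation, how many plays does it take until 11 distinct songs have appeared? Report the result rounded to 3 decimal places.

13.653

With k distinct songs already seen, the next new one arrives after an expected 28/(28-k) plays.
Sum over k = 0,...,10: E = 28/28 + 28/27 + 28/26 + ... + 28/19 + 28/18 = 13.6533.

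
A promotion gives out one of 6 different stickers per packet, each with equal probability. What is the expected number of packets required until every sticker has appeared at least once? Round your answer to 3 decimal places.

14.700

The wait to go from k to k+1 distinct stickers is geometric with mean 6/(6-k).
E[T] = 6/6 + 6/5 + 6/4 + 6/3 + 6/2 + 6/1 = 6·H_{6}.
H_{6} = 2.4500, so E[T] = 14.7000.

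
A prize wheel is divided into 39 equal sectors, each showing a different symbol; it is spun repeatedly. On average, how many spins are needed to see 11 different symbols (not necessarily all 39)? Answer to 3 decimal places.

12.729

Going from k to k+1 distinct takes a geometric number of spins with mean 39/(39-k).
Sum over k = 0,...,10: E = 39/39 + 39/38 + 39/37 + ... + 39/30 + 39/29 = 12.7285.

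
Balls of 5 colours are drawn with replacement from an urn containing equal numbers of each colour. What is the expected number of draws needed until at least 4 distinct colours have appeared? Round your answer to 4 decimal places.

6.4167

Going from k to k+1 distinct takes a geometric number of draws with mean 5/(5-k).
Sum over k = 0,...,3: E = 5/5 + 5/4 + 5/3 + 5/2 = 6.41667.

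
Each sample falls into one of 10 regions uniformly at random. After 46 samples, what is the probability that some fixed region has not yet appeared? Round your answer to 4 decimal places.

On each sample the fixed region fails to appear with probability 9/10.
P(still missing after 46) = (9/10)^46 = 0.00786.

0.0079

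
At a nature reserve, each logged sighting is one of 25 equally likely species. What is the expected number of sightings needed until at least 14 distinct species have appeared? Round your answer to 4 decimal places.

Going from k to k+1 distinct takes a geometric number of sightings with mean 25/(25-k).
Sum over k = 0,...,13: E = 25/25 + 25/24 + 25/23 + ... + 25/13 + 25/12 = 19.90202.

19.9020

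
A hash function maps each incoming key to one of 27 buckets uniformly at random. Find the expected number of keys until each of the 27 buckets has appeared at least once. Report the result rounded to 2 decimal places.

Split into phases: going from k distinct to k+1 distinct takes on average 27/(27-k) keys.
E[T] = 27/27 + 27/26 + 27/25 + ... + 27/2 + 27/1 = 27·H_{27}.
H_{27} = 3.891, so E[T] = 105.069.

105.07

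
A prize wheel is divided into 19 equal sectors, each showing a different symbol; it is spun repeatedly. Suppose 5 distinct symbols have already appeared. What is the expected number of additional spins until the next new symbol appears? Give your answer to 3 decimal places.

1.357

The number of spins until the next new symbol is geometric with success probability 14/19, so its mean is 19/14.
E = 19/14 = 1.3571.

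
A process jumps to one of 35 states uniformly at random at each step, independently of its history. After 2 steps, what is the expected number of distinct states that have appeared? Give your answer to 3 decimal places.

1.971

For each state, P(seen in 2 steps) = 1 - (34/35)^2 = 0.0563.
By linearity of expectation, E[distinct seen] = 35·(1 - (34/35)^2) = 1.9714.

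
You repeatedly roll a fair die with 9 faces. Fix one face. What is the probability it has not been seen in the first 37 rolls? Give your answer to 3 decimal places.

Each roll misses the fixed face with probability (9-1)/9 = 8/9, independently.
P(still missing after 37) = (8/9)^37 = 0.0128.

0.013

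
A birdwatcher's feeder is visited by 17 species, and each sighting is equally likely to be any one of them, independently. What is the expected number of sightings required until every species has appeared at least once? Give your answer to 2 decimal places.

58.47

The wait to go from k to k+1 distinct species is geometric with mean 17/(17-k).
E[T] = 17/17 + 17/16 + 17/15 + ... + 17/2 + 17/1 = 17·H_{17}.
H_{17} = 3.440, so E[T] = 58.472.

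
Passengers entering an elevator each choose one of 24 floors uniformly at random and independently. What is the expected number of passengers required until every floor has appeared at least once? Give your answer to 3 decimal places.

90.623

Split into phases: going from k distinct to k+1 distinct takes on average 24/(24-k) passengers.
E[T] = 24/24 + 24/23 + 24/22 + ... + 24/2 + 24/1 = 24·H_{24}.
H_{24} = 3.7760, so E[T] = 90.6230.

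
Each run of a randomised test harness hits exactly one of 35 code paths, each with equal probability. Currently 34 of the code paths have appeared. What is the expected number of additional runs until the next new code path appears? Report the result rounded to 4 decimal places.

Each run yields a new code path with probability (35-34)/35 = 1/35, so the wait is geometric with mean 35/1.
E = 35/1 = 35.00000.

35.0000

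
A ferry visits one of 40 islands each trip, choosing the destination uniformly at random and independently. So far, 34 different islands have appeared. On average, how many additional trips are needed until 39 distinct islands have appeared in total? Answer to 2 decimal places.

With k distinct islands already seen, the next new one takes an expected 40/(40-k) trips.
Sum over k = 34,...,38: E = 40/6 + 40/5 + 40/4 + 40/3 + 40/2 = 58.000.

58.00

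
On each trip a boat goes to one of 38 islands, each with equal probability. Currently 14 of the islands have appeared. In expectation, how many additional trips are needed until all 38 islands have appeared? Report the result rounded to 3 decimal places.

143.486

The wait to go from k to k+1 distinct islands is geometric with mean 38/(38-k).
Sum over k = 14,...,37: E = 38/24 + 38/23 + 38/22 + ... + 38/2 + 38/1 = 143.4864.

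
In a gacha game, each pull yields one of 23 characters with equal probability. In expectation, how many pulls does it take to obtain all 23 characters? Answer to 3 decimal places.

85.889

The wait to go from k to k+1 distinct characters is geometric with mean 23/(23-k).
E[T] = 23/23 + 23/22 + 23/21 + ... + 23/2 + 23/1 = 23·H_{23}.
H_{23} = 3.7343, so E[T] = 85.8887.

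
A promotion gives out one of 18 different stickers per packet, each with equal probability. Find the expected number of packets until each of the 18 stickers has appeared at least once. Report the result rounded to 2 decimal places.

Split into phases: going from k distinct to k+1 distinct takes on average 18/(18-k) packets.
E[T] = 18/18 + 18/17 + 18/16 + ... + 18/2 + 18/1 = 18·H_{18}.
H_{18} = 3.495, so E[T] = 62.912.

62.91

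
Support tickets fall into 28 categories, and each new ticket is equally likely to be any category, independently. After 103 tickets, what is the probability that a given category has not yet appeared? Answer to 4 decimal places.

On each ticket the fixed category fails to appear with probability 27/28.
P(still missing after 103) = (27/28)^103 = 0.02362.

0.0236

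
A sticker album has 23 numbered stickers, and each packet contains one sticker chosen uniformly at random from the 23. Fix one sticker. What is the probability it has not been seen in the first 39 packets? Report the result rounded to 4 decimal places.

Each packet misses the fixed sticker with probability (23-1)/23 = 22/23, independently.
P(still missing after 39) = (22/23)^39 = 0.17664.

0.1766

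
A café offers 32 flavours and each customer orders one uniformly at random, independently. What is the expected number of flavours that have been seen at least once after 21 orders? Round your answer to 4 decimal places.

For each flavour, P(seen in 21 orders) = 1 - (31/32)^21 = 0.48661.
By linearity of expectation, E[distinct seen] = 32·(1 - (31/32)^21) = 15.57157.

15.5716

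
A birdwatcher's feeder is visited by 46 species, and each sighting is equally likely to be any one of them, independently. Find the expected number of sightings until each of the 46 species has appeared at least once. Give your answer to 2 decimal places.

203.17

After k distinct species have appeared, the next sighting gives a new one with probability (46-k)/46, so the expected wait for the (k+1)-th is 46/(46-k).
E[T] = 46/46 + 46/45 + 46/44 + ... + 46/2 + 46/1 = 46·H_{46}.
H_{46} = 4.417, so E[T] = 203.168.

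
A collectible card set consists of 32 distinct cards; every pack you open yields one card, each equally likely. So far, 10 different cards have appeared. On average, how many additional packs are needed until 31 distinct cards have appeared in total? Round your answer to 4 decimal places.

86.1060

The wait to go from k to k+1 distinct cards is geometric with mean 32/(32-k).
Sum over k = 10,...,30: E = 32/22 + 32/21 + 32/20 + ... + 32/3 + 32/2 = 86.10602.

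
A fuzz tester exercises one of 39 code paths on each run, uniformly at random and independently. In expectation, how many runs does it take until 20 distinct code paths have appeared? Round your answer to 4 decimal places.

27.5263

Going from k to k+1 distinct takes a geometric number of runs with mean 39/(39-k).
Sum over k = 0,...,19: E = 39/39 + 39/38 + 39/37 + ... + 39/21 + 39/20 = 27.52633.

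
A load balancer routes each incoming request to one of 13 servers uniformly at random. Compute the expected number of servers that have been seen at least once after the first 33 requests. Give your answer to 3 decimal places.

For each server, P(seen in 33 requests) = 1 - (12/13)^33 = 0.9287.
By linearity of expectation, E[distinct seen] = 13·(1 - (12/13)^33) = 12.0736.

12.074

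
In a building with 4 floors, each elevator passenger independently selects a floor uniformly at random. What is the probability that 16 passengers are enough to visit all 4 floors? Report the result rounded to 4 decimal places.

0.9600

By inclusion–exclusion over which floors are missing,
P(all seen) = Σ_{j=0}^{4} (-1)^j C(4,j)((4-j)/4)^16
= 1.00000 - 0.04009 + 0.00009 - 0.00000 + 0.00000
= 0.96000.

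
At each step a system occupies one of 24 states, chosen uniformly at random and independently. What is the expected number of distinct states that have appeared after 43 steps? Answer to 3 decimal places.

For each state, P(seen in 43 steps) = 1 - (23/24)^43 = 0.8396.
By linearity of expectation, E[distinct seen] = 24·(1 - (23/24)^43) = 20.1503.

20.150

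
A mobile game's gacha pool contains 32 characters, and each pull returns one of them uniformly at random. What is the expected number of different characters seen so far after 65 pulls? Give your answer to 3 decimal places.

27.936

For each character, P(seen in 65 pulls) = 1 - (31/32)^65 = 0.8730.
By linearity of expectation, E[distinct seen] = 32·(1 - (31/32)^65) = 27.9364.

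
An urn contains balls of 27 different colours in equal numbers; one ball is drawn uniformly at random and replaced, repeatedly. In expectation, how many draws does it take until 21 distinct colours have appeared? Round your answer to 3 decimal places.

38.919

With k distinct colours already seen, the next new one arrives after an expected 27/(27-k) draws.
Sum over k = 0,...,20: E = 27/27 + 27/26 + 27/25 + ... + 27/8 + 27/7 = 38.9193.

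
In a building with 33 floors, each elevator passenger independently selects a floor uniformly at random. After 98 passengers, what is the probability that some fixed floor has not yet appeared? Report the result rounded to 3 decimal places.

0.049

On each passenger the fixed floor fails to appear with probability 32/33.
P(still missing after 98) = (32/33)^98 = 0.0490.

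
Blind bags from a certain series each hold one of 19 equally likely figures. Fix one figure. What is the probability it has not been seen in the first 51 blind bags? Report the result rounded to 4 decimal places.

On each blind bag the fixed figure fails to appear with probability 18/19.
P(still missing after 51) = (18/19)^51 = 0.06345.

0.0635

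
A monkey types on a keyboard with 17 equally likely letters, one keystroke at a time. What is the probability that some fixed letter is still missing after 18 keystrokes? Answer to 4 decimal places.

On each keystroke the fixed letter fails to appear with probability 16/17.
P(still missing after 18) = (16/17)^18 = 0.33580.

0.3358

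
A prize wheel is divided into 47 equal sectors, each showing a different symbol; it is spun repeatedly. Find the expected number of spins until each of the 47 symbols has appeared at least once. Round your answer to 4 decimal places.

208.5843

The wait to go from k to k+1 distinct symbols is geometric with mean 47/(47-k).
E[T] = 47/47 + 47/46 + 47/45 + ... + 47/2 + 47/1 = 47·H_{47}.
H_{47} = 4.43796, so E[T] = 208.58430.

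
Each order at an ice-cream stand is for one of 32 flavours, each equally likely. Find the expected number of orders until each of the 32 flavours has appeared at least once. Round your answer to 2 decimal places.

129.87

Split into phases: going from k distinct to k+1 distinct takes on average 32/(32-k) orders.
E[T] = 32/32 + 32/31 + 32/30 + ... + 32/2 + 32/1 = 32·H_{32}.
H_{32} = 4.058, so E[T] = 129.872.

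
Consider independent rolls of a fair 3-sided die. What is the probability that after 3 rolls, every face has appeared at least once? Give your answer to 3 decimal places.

0.222

Let A_i be the event that face i is missing after 3 rolls. By inclusion–exclusion on the A_i,
P(all seen) = Σ_{j=0}^{3} (-1)^j C(3,j)((3-j)/3)^3
= 1.0000 - 0.8889 + 0.1111 - 0.0000
= 0.2222.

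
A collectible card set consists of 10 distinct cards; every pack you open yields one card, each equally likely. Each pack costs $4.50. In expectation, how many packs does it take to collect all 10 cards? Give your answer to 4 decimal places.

29.2897

Split into phases: going from k distinct to k+1 distinct takes on average 10/(10-k) packs.
E[T] = 10/10 + 10/9 + 10/8 + ... + 10/2 + 10/1 = 10·H_{10}.
H_{10} = 2.92897, so E[T] = 29.28968.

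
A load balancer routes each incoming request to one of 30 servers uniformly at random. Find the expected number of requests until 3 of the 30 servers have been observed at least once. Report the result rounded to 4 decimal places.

3.1059

With k distinct servers already seen, the next new one arrives after an expected 30/(30-k) requests.
Sum over k = 0,...,2: E = 30/30 + 30/29 + 30/28 = 3.10591.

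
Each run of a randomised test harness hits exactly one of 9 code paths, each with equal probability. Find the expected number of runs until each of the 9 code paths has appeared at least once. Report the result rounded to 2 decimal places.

Split into phases: going from k distinct to k+1 distinct takes on average 9/(9-k) runs.
E[T] = 9/9 + 9/8 + 9/7 + ... + 9/2 + 9/1 = 9·H_{9}.
H_{9} = 2.829, so E[T] = 25.461.

25.46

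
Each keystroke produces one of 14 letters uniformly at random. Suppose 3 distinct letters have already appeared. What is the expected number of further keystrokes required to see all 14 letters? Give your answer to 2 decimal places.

42.28

From k distinct to k+1 distinct takes on average 14/(14-k) keystrokes.
Sum over k = 3,...,13: E = 14/11 + 14/10 + 14/9 + ... + 14/2 + 14/1 = 42.278.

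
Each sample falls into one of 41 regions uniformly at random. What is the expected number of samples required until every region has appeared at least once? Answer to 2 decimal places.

176.42

The wait to go from k to k+1 distinct regions is geometric with mean 41/(41-k).
E[T] = 41/41 + 41/40 + 41/39 + ... + 41/2 + 41/1 = 41·H_{41}.
H_{41} = 4.303, so E[T] = 176.420.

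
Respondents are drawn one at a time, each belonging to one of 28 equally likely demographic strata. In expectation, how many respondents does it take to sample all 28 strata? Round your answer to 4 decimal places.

109.9608

The wait to go from k to k+1 distinct strata is geometric with mean 28/(28-k).
E[T] = 28/28 + 28/27 + 28/26 + ... + 28/2 + 28/1 = 28·H_{28}.
H_{28} = 3.92717, so E[T] = 109.96079.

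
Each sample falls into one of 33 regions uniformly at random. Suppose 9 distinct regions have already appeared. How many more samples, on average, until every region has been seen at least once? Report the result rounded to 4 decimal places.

124.6066

With k distinct regions already seen, the next new one takes an expected 33/(33-k) samples.
Sum over k = 9,...,32: E = 33/24 + 33/23 + 33/22 + ... + 33/2 + 33/1 = 124.60662.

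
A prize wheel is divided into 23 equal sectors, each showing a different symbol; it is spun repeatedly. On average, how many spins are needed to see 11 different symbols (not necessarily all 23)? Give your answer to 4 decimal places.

14.5149

With k distinct symbols already seen, the next new one arrives after an expected 23/(23-k) spins.
Sum over k = 0,...,10: E = 23/23 + 23/22 + 23/21 + ... + 23/14 + 23/13 = 14.51486.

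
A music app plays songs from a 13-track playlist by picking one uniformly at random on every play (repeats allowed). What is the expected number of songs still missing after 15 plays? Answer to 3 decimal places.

3.913

For each song, P(unseen after 15) = (12/13)^15 = 0.3010.
By linearity of expectation, E[unseen] = 13·(12/13)^15 = 3.9130.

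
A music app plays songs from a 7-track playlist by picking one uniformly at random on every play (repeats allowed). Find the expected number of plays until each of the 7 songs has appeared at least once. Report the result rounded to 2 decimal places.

After k distinct songs have appeared, the next play gives a new one with probability (7-k)/7, so the expected wait for the (k+1)-th is 7/(7-k).
E[T] = 7/7 + 7/6 + 7/5 + ... + 7/2 + 7/1 = 7·H_{7}.
H_{7} = 2.593, so E[T] = 18.150.

18.15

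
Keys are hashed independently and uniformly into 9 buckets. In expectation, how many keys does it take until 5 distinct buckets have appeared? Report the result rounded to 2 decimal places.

With k distinct buckets already seen, the next new one arrives after an expected 9/(9-k) keys.
Sum over k = 0,...,4: E = 9/9 + 9/8 + 9/7 + 9/6 + 9/5 = 6.711.

6.71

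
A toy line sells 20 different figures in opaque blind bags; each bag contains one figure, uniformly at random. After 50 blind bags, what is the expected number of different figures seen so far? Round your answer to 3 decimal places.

18.461

For each figure, P(seen in 50 blind bags) = 1 - (19/20)^50 = 0.9231.
By linearity of expectation, E[distinct seen] = 20·(1 - (19/20)^50) = 18.4611.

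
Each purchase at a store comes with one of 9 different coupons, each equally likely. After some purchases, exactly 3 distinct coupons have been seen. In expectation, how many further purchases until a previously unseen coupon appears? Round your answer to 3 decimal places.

1.500

Each purchase yields a new coupon with probability (9-3)/9 = 6/9, so the wait is geometric with mean 9/6.
E = 9/6 = 1.5000.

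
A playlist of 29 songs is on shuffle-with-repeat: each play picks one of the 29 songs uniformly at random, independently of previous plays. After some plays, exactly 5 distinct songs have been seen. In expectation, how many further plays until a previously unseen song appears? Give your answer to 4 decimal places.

Each play yields a new song with probability (29-5)/29 = 24/29, so the wait is geometric with mean 29/24.
E = 29/24 = 1.20833.

1.2083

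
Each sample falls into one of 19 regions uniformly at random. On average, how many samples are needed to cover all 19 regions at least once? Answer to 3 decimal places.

After k distinct regions have appeared, the next sample gives a new one with probability (19-k)/19, so the expected wait for the (k+1)-th is 19/(19-k).
E[T] = 19/19 + 19/18 + 19/17 + ... + 19/2 + 19/1 = 19·H_{19}.
H_{19} = 3.5477, so E[T] = 67.4071.

67.407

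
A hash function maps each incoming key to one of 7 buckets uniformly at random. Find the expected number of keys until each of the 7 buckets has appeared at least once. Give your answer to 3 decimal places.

18.150

Split into phases: going from k distinct to k+1 distinct takes on average 7/(7-k) keys.
E[T] = 7/7 + 7/6 + 7/5 + ... + 7/2 + 7/1 = 7·H_{7}.
H_{7} = 2.5929, so E[T] = 18.1500.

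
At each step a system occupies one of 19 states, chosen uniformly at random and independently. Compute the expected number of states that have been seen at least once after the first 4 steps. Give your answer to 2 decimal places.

For each state, P(seen in 4 steps) = 1 - (18/19)^4 = 0.194.
By linearity of expectation, E[distinct seen] = 19·(1 - (18/19)^4) = 3.695.

3.70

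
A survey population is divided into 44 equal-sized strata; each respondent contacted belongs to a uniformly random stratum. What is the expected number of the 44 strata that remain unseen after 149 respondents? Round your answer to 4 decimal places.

For each stratum, P(unseen after 149) = (43/44)^149 = 0.03254.
By linearity of expectation, E[unseen] = 44·(43/44)^149 = 1.43154.

1.4315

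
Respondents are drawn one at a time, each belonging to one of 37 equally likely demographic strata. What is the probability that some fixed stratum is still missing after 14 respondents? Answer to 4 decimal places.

On each respondent the fixed stratum fails to appear with probability 36/37.
P(still missing after 14) = (36/37)^14 = 0.68141.

0.6814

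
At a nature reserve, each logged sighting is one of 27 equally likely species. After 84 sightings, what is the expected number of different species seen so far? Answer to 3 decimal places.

For each species, P(seen in 84 sightings) = 1 - (26/27)^84 = 0.9580.
By linearity of expectation, E[distinct seen] = 27·(1 - (26/27)^84) = 25.8661.

25.866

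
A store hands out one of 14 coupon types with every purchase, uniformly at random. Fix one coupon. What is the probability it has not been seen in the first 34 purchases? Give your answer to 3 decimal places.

Each purchase misses the fixed coupon with probability (14-1)/14 = 13/14, independently.
P(still missing after 34) = (13/14)^34 = 0.0805.

0.080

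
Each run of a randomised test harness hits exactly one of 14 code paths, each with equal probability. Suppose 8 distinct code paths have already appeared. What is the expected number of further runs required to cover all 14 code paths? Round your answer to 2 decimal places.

34.30

The wait to go from k to k+1 distinct code paths is geometric with mean 14/(14-k).
Sum over k = 8,...,13: E = 14/6 + 14/5 + 14/4 + 14/3 + 14/2 + 14/1 = 34.300.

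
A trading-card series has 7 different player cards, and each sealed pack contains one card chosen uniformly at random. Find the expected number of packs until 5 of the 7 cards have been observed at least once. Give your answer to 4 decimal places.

7.6500

Going from k to k+1 distinct takes a geometric number of packs with mean 7/(7-k).
Sum over k = 0,...,4: E = 7/7 + 7/6 + 7/5 + 7/4 + 7/3 = 7.65000.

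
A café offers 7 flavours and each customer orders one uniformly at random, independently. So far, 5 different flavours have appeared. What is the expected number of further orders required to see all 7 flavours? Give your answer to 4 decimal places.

The wait to go from k to k+1 distinct flavours is geometric with mean 7/(7-k).
Sum over k = 5,...,6: E = 7/2 + 7/1 = 10.50000.

10.5000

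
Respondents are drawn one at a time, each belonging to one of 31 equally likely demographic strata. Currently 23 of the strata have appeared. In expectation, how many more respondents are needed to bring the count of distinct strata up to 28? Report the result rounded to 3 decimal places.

With k distinct strata already seen, the next new one takes an expected 31/(31-k) respondents.
Sum over k = 23,...,27: E = 31/8 + 31/7 + 31/6 + 31/5 + 31/4 = 27.4202.

27.420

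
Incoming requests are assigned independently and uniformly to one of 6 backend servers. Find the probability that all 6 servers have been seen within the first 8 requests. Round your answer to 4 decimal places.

0.1140

Let A_i be the event that server i is missing after 8 requests. By inclusion–exclusion on the A_i,
P(all seen) = Σ_{j=0}^{6} (-1)^j C(6,j)((6-j)/6)^8
= 1.00000 - 1.39541 + 0.58528 - 0.07813 + 0.00229 - 0.00000 + 0.00000
= 0.11403.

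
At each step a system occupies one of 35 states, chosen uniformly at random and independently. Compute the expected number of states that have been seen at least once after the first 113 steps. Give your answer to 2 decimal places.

For each state, P(seen in 113 steps) = 1 - (34/35)^113 = 0.962.
By linearity of expectation, E[distinct seen] = 35·(1 - (34/35)^113) = 33.677.

33.68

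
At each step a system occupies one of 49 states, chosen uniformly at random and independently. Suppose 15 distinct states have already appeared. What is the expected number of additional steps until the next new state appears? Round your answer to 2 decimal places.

1.44

The number of steps until the next new state is geometric with success probability 34/49, so its mean is 49/34.
E = 49/34 = 1.441.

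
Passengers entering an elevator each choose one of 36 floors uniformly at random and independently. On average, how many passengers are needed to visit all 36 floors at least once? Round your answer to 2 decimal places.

150.28

After k distinct floors have appeared, the next passenger gives a new one with probability (36-k)/36, so the expected wait for the (k+1)-th is 36/(36-k).
E[T] = 36/36 + 36/35 + 36/34 + ... + 36/2 + 36/1 = 36·H_{36}.
H_{36} = 4.175, so E[T] = 150.284.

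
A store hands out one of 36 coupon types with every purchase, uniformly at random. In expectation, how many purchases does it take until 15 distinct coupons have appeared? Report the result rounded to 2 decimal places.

19.05

Going from k to k+1 distinct takes a geometric number of purchases with mean 36/(36-k).
Sum over k = 0,...,14: E = 36/36 + 36/35 + 36/34 + ... + 36/23 + 36/22 = 19.051.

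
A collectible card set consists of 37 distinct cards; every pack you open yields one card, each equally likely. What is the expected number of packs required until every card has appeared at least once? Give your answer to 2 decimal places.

155.46

Split into phases: going from k distinct to k+1 distinct takes on average 37/(37-k) packs.
E[T] = 37/37 + 37/36 + 37/35 + ... + 37/2 + 37/1 = 37·H_{37}.
H_{37} = 4.202, so E[T] = 155.459.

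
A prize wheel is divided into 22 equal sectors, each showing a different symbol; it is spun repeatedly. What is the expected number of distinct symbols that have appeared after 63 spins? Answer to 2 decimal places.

For each symbol, P(seen in 63 spins) = 1 - (21/22)^63 = 0.947.
By linearity of expectation, E[distinct seen] = 22·(1 - (21/22)^63) = 20.826.

20.83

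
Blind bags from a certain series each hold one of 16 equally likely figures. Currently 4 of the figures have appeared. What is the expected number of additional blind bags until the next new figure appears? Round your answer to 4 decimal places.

The number of blind bags until the next new figure is geometric with success probability 12/16, so its mean is 16/12.
E = 16/12 = 1.33333.

1.3333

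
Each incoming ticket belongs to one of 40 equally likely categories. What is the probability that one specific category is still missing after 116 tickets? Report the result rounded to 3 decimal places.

0.053

On each ticket the fixed category fails to appear with probability 39/40.
P(still missing after 116) = (39/40)^116 = 0.0530.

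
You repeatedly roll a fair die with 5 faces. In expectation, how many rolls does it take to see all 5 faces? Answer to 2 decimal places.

11.42

Split into phases: going from k distinct to k+1 distinct takes on average 5/(5-k) rolls.
E[T] = 5/5 + 5/4 + 5/3 + 5/2 + 5/1 = 5·H_{5}.
H_{5} = 2.283, so E[T] = 11.417.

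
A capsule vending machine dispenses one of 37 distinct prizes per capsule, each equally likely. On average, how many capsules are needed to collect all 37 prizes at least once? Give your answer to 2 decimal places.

Split into phases: going from k distinct to k+1 distinct takes on average 37/(37-k) capsules.
E[T] = 37/37 + 37/36 + 37/35 + ... + 37/2 + 37/1 = 37·H_{37}.
H_{37} = 4.202, so E[T] = 155.459.

155.46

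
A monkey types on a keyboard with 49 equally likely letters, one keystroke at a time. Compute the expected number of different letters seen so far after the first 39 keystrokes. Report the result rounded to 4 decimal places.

For each letter, P(seen in 39 keystrokes) = 1 - (48/49)^39 = 0.55253.
By linearity of expectation, E[distinct seen] = 49·(1 - (48/49)^39) = 27.07411.

27.0741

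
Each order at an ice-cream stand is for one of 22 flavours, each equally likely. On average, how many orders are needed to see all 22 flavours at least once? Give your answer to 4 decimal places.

The wait to go from k to k+1 distinct flavours is geometric with mean 22/(22-k).
E[T] = 22/22 + 22/21 + 22/20 + ... + 22/2 + 22/1 = 22·H_{22}.
H_{22} = 3.69081, so E[T] = 81.19789.

81.1979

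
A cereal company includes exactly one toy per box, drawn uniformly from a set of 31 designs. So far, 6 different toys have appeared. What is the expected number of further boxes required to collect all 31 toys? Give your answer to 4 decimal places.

118.2947

The wait to go from k to k+1 distinct toys is geometric with mean 31/(31-k).
Sum over k = 6,...,30: E = 31/25 + 31/24 + 31/23 + ... + 31/2 + 31/1 = 118.29470.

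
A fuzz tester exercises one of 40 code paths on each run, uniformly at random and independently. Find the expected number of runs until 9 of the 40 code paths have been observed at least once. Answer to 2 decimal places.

Going from k to k+1 distinct takes a geometric number of runs with mean 40/(40-k).
Sum over k = 0,...,8: E = 40/40 + 40/39 + 40/38 + ... + 40/33 + 40/32 = 10.052.

10.05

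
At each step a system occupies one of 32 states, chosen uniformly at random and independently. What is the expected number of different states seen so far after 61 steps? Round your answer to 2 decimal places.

For each state, P(seen in 61 steps) = 1 - (31/32)^61 = 0.856.
By linearity of expectation, E[distinct seen] = 32·(1 - (31/32)^61) = 27.386.

27.39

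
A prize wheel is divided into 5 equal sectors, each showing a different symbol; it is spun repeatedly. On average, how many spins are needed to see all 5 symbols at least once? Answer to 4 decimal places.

After k distinct symbols have appeared, the next spin gives a new one with probability (5-k)/5, so the expected wait for the (k+1)-th is 5/(5-k).
E[T] = 5/5 + 5/4 + 5/3 + 5/2 + 5/1 = 5·H_{5}.
H_{5} = 2.28333, so E[T] = 11.41667.

11.4167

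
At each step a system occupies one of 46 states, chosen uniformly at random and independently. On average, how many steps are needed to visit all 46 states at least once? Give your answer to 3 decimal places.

After k distinct states have appeared, the next step gives a new one with probability (46-k)/46, so the expected wait for the (k+1)-th is 46/(46-k).
E[T] = 46/46 + 46/45 + 46/44 + ... + 46/2 + 46/1 = 46·H_{46}.
H_{46} = 4.4167, so E[T] = 203.1676.

203.168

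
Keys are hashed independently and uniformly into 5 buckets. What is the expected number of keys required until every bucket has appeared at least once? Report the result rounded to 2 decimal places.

Split into phases: going from k distinct to k+1 distinct takes on average 5/(5-k) keys.
E[T] = 5/5 + 5/4 + 5/3 + 5/2 + 5/1 = 5·H_{5}.
H_{5} = 2.283, so E[T] = 11.417.

11.42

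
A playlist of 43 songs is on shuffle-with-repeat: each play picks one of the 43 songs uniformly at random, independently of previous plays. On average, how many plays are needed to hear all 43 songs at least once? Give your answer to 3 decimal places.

187.050

The wait to go from k to k+1 distinct songs is geometric with mean 43/(43-k).
E[T] = 43/43 + 43/42 + 43/41 + ... + 43/2 + 43/1 = 43·H_{43}.
H_{43} = 4.3500, so E[T] = 187.0499.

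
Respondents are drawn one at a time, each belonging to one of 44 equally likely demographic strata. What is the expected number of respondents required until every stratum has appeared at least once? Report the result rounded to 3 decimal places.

192.400

The wait to go from k to k+1 distinct strata is geometric with mean 44/(44-k).
E[T] = 44/44 + 44/43 + 44/42 + ... + 44/2 + 44/1 = 44·H_{44}.
H_{44} = 4.3727, so E[T] = 192.3999.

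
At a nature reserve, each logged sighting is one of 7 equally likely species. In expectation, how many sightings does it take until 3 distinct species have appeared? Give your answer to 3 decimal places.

3.567

With k distinct species already seen, the next new one arrives after an expected 7/(7-k) sightings.
Sum over k = 0,...,2: E = 7/7 + 7/6 + 7/5 = 3.5667.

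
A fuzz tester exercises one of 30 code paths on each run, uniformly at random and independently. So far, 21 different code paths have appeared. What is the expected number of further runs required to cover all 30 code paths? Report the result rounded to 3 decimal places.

84.869

The wait to go from k to k+1 distinct code paths is geometric with mean 30/(30-k).
Sum over k = 21,...,29: E = 30/9 + 30/8 + 30/7 + ... + 30/2 + 30/1 = 84.8690.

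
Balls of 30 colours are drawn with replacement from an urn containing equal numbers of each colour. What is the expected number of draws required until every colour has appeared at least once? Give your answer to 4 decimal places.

119.8496

Split into phases: going from k distinct to k+1 distinct takes on average 30/(30-k) draws.
E[T] = 30/30 + 30/29 + 30/28 + ... + 30/2 + 30/1 = 30·H_{30}.
H_{30} = 3.99499, so E[T] = 119.84961.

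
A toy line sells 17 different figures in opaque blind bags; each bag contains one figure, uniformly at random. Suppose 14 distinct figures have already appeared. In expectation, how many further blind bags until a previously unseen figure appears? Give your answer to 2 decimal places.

5.67

Each blind bag yields a new figure with probability (17-14)/17 = 3/17, so the wait is geometric with mean 17/3.
E = 17/3 = 5.667.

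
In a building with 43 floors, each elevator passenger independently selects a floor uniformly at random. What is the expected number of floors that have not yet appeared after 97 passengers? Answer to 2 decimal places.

4.39

For each floor, P(unseen after 97) = (42/43)^97 = 0.102.
By linearity of expectation, E[unseen] = 43·(42/43)^97 = 4.387.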